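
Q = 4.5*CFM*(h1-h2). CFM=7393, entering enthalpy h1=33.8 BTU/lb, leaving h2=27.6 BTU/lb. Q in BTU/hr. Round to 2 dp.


Q = 4.5 * 7393 * (33.8 - 27.6) = 206264.70 BTU/hr

206264.70 BTU/hr


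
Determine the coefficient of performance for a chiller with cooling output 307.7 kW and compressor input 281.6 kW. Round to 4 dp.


COP = 307.7 / 281.6 = 1.0927

1.0927


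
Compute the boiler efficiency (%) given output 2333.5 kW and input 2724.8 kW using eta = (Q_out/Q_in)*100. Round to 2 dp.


eta = (2333.5/2724.8)*100 = 85.64 %

85.64 %


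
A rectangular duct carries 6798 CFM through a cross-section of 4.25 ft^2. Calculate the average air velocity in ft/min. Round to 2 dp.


V = 6798 / 4.25 = 1599.53 ft/min

1599.53 ft/min


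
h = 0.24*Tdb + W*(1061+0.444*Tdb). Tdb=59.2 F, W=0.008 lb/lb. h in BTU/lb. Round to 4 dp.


h = 0.24*59.2 + 0.008*(1061+0.444*59.2) = 22.9063 BTU/lb

22.9063 BTU/lb


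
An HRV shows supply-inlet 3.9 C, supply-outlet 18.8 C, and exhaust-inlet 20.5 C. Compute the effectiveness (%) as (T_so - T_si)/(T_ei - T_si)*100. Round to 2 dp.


eff = (18.8-3.9)/(20.5-3.9)*100 = 89.76 %

89.76 %


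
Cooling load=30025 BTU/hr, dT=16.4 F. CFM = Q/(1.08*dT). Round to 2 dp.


CFM = 30025 / (1.08 * 16.4) = 1695.18

1695.18 CFM


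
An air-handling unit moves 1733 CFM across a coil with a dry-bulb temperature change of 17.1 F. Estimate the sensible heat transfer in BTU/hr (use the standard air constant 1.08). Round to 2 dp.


Q = 1.08 * 1733 * 17.1 = 32005.04 BTU/hr

32005.04 BTU/hr


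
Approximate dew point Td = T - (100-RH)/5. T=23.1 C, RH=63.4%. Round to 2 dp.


Td = 23.1 - (100-63.4)/5 = 15.78 C

15.78 C


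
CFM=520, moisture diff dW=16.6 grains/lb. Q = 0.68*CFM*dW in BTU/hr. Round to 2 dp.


Q = 0.68 * 520 * 16.6 = 5869.76 BTU/hr

5869.76 BTU/hr


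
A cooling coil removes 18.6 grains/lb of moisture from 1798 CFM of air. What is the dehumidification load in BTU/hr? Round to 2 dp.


Q = 0.68 * 1798 * 18.6 = 22741.10 BTU/hr

22741.10 BTU/hr


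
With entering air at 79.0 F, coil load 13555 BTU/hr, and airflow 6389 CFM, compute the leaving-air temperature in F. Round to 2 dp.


dT = 13555/(1.08*6389) = 1.9645
T_leave = 79.0 - 1.9645 = 77.04 F

77.04 F


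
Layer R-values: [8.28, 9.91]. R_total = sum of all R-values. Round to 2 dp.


R_total = 8.28 + 9.91 = 18.19

18.19


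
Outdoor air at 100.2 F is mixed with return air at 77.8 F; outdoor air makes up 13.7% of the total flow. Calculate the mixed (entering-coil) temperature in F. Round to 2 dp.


T_mix = 77.8 + (13.7/100)*(100.2-77.8) = 80.87 F

80.87 F


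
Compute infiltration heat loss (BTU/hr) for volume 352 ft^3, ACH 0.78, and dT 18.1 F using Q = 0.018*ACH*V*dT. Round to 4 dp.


Q = 0.018 * 0.78 * 352 * 18.1 = 89.4516 BTU/hr

89.4516 BTU/hr


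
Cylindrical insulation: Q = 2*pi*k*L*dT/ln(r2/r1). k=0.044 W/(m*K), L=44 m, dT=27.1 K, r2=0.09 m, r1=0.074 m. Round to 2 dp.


Q = 2*pi*0.044*44*27.1/ln(0.09/0.074) = 1684.09 W

1684.09 W


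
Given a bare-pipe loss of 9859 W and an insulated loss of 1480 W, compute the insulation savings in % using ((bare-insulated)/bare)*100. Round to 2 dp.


Savings = ((9859-1480)/9859)*100 = 84.99 %

84.99 %


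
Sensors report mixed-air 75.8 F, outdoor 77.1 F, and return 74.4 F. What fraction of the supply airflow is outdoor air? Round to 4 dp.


frac = (75.8 - 74.4) / (77.1 - 74.4) = 0.5185

0.5185


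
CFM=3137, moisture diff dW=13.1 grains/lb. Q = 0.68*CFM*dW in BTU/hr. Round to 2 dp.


Q = 0.68 * 3137 * 13.1 = 27944.40 BTU/hr

27944.40 BTU/hr


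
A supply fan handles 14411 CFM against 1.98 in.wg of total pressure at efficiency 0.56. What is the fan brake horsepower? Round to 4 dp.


BHP = 14411 * 1.98 / (6356 * 0.56) = 8.0165 hp

8.0165 hp


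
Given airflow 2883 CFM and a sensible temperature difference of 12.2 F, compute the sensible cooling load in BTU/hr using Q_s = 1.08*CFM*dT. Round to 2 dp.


Q = 1.08 * 2883 * 12.2 = 37986.41 BTU/hr

37986.41 BTU/hr


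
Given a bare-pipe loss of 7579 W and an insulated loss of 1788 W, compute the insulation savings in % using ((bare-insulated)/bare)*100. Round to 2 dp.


Savings = ((7579-1788)/7579)*100 = 76.41 %

76.41 %


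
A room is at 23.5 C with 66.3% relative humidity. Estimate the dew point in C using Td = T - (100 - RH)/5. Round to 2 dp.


Td = 23.5 - (100-66.3)/5 = 16.76 C

16.76 C


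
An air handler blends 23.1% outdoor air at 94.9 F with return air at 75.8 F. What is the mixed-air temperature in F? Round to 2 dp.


T_mix = 75.8 + (23.1/100)*(94.9-75.8) = 80.21 F

80.21 F


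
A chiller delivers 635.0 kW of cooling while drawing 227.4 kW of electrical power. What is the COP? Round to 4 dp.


COP = 635.0 / 227.4 = 2.7924

2.7924


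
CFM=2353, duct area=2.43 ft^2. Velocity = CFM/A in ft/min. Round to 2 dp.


V = 2353 / 2.43 = 968.31 ft/min

968.31 ft/min


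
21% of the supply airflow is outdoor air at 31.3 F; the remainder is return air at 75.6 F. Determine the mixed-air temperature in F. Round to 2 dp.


T_mix = 0.21*31.3 + 0.79*75.6 = 66.30 F

66.30 F


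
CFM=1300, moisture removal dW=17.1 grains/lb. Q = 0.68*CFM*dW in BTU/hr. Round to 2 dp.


Q = 0.68 * 1300 * 17.1 = 15116.40 BTU/hr

15116.40 BTU/hr


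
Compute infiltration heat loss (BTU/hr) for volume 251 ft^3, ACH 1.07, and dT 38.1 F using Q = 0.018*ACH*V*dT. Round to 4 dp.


Q = 0.018 * 1.07 * 251 * 38.1 = 184.1853 BTU/hr

184.1853 BTU/hr


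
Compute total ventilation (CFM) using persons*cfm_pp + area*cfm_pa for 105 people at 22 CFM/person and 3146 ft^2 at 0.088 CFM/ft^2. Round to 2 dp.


Total = 105*22 + 3146*0.088 = 2586.85 CFM

2586.85 CFM


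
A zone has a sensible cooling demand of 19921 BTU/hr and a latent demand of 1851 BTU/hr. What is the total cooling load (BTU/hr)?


Qt = 19921 + 1851 = 21772 BTU/hr

21772 BTU/hr


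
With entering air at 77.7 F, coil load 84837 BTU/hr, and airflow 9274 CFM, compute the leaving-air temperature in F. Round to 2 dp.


dT = 84837/(1.08*9274) = 8.4702
T_leave = 77.7 - 8.4702 = 69.23 F

69.23 F


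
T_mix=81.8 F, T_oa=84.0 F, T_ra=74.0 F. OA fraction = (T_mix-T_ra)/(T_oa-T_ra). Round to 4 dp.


frac = (81.8 - 74.0) / (84.0 - 74.0) = 0.7800

0.7800


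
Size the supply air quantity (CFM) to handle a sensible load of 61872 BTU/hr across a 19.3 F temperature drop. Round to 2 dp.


CFM = 61872 / (1.08 * 19.3) = 2968.34

2968.34 CFM


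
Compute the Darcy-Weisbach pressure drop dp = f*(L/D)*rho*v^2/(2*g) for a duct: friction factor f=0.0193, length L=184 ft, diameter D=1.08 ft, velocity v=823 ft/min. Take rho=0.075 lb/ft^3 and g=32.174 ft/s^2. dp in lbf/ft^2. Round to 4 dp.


v_fps = 823/60 = 13.7167 ft/s
dp = 0.0193*(184/1.08)*0.075*13.7167^2/(2*32.174) = 0.7211 lbf/ft^2

0.7211 lbf/ft^2


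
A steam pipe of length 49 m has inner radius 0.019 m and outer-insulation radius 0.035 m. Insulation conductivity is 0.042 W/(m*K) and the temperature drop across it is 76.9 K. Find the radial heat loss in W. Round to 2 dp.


Q = 2*pi*0.042*49*76.9/ln(0.035/0.019) = 1627.70 W

1627.70 W


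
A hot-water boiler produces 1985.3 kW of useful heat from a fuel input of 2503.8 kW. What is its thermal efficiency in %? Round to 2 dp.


eta = (1985.3/2503.8)*100 = 79.29 %

79.29 %


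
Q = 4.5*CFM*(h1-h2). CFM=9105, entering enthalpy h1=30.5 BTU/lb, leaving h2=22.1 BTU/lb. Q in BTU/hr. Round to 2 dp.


Q = 4.5 * 9105 * (30.5 - 22.1) = 344169.00 BTU/hr

344169.00 BTU/hr


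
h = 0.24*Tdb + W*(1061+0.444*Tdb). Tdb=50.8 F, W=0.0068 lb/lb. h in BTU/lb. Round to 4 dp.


h = 0.24*50.8 + 0.0068*(1061+0.444*50.8) = 19.5602 BTU/lb

19.5602 BTU/lb


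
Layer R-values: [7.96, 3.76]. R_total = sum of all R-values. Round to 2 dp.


R_total = 7.96 + 3.76 = 11.72

11.72


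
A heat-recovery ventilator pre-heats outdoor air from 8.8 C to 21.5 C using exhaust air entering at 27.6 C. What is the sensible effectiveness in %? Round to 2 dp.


eff = (21.5-8.8)/(27.6-8.8)*100 = 67.55 %

67.55 %


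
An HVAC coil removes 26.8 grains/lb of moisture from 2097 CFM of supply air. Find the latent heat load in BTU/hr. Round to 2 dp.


Q = 0.68 * 2097 * 26.8 = 38215.73 BTU/hr

38215.73 BTU/hr


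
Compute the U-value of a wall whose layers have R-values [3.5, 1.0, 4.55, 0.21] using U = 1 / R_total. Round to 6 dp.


R_total = 3.5 + 1.0 + 4.55 + 0.21 = 9.26
U = 1/9.26 = 0.107991

0.107991


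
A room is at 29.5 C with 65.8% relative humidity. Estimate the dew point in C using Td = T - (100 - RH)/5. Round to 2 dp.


Td = 29.5 - (100-65.8)/5 = 22.66 C

22.66 C


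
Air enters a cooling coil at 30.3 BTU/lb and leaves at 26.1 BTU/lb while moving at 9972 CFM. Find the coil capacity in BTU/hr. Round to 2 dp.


Q = 4.5 * 9972 * (30.3 - 26.1) = 188470.80 BTU/hr

188470.80 BTU/hr


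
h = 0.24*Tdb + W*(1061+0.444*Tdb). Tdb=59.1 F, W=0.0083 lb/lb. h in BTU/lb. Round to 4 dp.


h = 0.24*59.1 + 0.0083*(1061+0.444*59.1) = 23.2081 BTU/lb

23.2081 BTU/lb


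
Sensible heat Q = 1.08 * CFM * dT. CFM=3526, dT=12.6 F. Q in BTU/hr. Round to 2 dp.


Q = 1.08 * 3526 * 12.6 = 47981.81 BTU/hr

47981.81 BTU/hr


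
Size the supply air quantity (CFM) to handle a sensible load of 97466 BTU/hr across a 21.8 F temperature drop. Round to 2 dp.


CFM = 97466 / (1.08 * 21.8) = 4139.74

4139.74 CFM


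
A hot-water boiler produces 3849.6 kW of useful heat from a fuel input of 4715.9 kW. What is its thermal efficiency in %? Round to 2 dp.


eta = (3849.6/4715.9)*100 = 81.63 %

81.63 %


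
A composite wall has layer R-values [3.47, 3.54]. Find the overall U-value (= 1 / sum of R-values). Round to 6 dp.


R_total = 3.47 + 3.54 = 7.01
U = 1/7.01 = 0.142653

0.142653


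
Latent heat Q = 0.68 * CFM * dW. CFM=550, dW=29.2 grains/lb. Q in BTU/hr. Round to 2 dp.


Q = 0.68 * 550 * 29.2 = 10920.80 BTU/hr

10920.80 BTU/hr


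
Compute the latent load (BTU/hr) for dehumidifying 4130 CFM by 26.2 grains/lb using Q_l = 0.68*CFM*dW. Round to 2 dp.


Q = 0.68 * 4130 * 26.2 = 73580.08 BTU/hr

73580.08 BTU/hr


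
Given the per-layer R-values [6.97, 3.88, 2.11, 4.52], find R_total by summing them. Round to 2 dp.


R_total = 6.97 + 3.88 + 2.11 + 4.52 = 17.48

17.48


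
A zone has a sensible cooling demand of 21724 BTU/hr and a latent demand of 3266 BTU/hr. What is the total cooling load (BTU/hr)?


Qt = 21724 + 3266 = 24990 BTU/hr

24990 BTU/hr


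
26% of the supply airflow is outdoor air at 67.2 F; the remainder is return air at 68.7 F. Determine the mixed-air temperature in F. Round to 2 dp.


T_mix = 0.26*67.2 + 0.74*68.7 = 68.31 F

68.31 F


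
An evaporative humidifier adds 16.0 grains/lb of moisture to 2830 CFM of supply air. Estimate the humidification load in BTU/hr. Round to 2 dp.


Q = 0.68 * 2830 * 16.0 = 30790.40 BTU/hr

30790.40 BTU/hr


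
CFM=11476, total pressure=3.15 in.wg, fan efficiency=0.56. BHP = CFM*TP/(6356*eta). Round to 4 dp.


BHP = 11476 * 3.15 / (6356 * 0.56) = 10.1562 hp

10.1562 hp


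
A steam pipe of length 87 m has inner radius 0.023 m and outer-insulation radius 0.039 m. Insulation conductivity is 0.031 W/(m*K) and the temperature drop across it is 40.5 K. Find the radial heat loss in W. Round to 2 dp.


Q = 2*pi*0.031*87*40.5/ln(0.039/0.023) = 1299.65 W

1299.65 W


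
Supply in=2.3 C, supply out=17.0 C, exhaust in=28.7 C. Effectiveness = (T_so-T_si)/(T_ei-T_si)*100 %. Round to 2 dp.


eff = (17.0-2.3)/(28.7-2.3)*100 = 55.68 %

55.68 %


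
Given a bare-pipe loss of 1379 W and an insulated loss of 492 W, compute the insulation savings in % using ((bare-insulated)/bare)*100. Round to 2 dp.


Savings = ((1379-492)/1379)*100 = 64.32 %

64.32 %


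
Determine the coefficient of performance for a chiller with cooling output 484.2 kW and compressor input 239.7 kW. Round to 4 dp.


COP = 484.2 / 239.7 = 2.0200

2.0200


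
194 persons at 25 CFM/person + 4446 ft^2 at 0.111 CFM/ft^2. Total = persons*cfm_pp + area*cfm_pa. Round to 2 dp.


Total = 194*25 + 4446*0.111 = 5343.51 CFM

5343.51 CFM


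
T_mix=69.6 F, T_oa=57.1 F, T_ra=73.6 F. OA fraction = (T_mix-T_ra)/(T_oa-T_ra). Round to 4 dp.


frac = (69.6 - 73.6) / (57.1 - 73.6) = 0.2424

0.2424


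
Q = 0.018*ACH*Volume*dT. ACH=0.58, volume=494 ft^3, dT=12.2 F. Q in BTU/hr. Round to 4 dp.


Q = 0.018 * 0.58 * 494 * 12.2 = 62.9198 BTU/hr

62.9198 BTU/hr


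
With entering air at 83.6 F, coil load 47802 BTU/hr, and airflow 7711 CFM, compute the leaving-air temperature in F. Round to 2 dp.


dT = 47802/(1.08*7711) = 5.7400
T_leave = 83.6 - 5.7400 = 77.86 F

77.86 F


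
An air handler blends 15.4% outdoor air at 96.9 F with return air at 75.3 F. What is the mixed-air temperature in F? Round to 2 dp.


T_mix = 75.3 + (15.4/100)*(96.9-75.3) = 78.63 F

78.63 F


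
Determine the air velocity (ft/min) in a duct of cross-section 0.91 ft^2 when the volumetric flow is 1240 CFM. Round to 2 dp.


V = 1240 / 0.91 = 1362.64 ft/min

1362.64 ft/min


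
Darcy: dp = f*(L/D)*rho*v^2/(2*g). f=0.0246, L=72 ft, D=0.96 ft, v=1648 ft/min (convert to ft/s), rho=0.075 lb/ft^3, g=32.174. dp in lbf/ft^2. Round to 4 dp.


v_fps = 1648/60 = 27.4667 ft/s
dp = 0.0246*(72/0.96)*0.075*27.4667^2/(2*32.174) = 1.6223 lbf/ft^2

1.6223 lbf/ft^2


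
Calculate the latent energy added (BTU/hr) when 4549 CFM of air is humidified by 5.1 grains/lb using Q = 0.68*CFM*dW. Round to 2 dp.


Q = 0.68 * 4549 * 5.1 = 15775.93 BTU/hr

15775.93 BTU/hr


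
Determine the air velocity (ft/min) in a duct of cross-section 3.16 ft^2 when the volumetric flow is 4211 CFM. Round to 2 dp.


V = 4211 / 3.16 = 1332.59 ft/min

1332.59 ft/min


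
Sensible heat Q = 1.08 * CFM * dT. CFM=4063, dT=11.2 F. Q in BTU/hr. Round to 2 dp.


Q = 1.08 * 4063 * 11.2 = 49146.05 BTU/hr

49146.05 BTU/hr


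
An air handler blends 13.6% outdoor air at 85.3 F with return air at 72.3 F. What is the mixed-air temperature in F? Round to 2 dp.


T_mix = 72.3 + (13.6/100)*(85.3-72.3) = 74.07 F

74.07 F


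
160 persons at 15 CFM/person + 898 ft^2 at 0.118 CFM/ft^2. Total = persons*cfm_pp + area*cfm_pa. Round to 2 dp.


Total = 160*15 + 898*0.118 = 2505.96 CFM

2505.96 CFM


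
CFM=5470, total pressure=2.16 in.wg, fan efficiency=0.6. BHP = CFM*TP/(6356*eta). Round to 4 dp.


BHP = 5470 * 2.16 / (6356 * 0.6) = 3.0982 hp

3.0982 hp


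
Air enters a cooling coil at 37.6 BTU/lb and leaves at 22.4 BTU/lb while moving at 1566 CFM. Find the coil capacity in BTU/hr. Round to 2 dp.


Q = 4.5 * 1566 * (37.6 - 22.4) = 107114.40 BTU/hr

107114.40 BTU/hr


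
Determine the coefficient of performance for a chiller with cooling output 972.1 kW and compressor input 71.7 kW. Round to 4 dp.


COP = 972.1 / 71.7 = 13.5579

13.5579


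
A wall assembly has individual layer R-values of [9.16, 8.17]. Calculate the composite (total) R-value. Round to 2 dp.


R_total = 9.16 + 8.17 = 17.33

17.33


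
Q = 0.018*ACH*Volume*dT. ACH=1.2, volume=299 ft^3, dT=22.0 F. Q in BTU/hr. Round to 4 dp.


Q = 0.018 * 1.2 * 299 * 22.0 = 142.0848 BTU/hr

142.0848 BTU/hr


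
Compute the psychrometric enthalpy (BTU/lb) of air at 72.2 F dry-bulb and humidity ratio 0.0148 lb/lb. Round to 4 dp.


h = 0.24*72.2 + 0.0148*(1061+0.444*72.2) = 33.5052 BTU/lb

33.5052 BTU/lb


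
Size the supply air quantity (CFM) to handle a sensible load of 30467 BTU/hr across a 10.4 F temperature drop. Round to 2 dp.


CFM = 30467 / (1.08 * 10.4) = 2712.52

2712.52 CFM


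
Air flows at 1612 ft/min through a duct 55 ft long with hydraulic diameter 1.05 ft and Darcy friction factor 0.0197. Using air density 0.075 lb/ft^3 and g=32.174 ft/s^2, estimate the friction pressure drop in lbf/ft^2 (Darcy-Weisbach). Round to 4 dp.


v_fps = 1612/60 = 26.8667 ft/s
dp = 0.0197*(55/1.05)*0.075*26.8667^2/(2*32.174) = 0.8681 lbf/ft^2

0.8681 lbf/ft^2


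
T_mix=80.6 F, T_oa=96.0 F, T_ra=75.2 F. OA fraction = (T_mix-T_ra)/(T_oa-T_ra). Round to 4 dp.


frac = (80.6 - 75.2) / (96.0 - 75.2) = 0.2596

0.2596


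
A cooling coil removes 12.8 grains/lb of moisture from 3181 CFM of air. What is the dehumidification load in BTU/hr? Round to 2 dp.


Q = 0.68 * 3181 * 12.8 = 27687.42 BTU/hr

27687.42 BTU/hr


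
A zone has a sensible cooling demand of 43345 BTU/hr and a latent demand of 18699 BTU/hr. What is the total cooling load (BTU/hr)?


Qt = 43345 + 18699 = 62044 BTU/hr

62044 BTU/hr


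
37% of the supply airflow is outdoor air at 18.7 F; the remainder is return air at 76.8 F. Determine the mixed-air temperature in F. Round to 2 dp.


T_mix = 0.37*18.7 + 0.63*76.8 = 55.30 F

55.30 F


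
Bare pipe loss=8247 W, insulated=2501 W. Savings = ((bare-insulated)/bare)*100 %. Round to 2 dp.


Savings = ((8247-2501)/8247)*100 = 69.67 %

69.67 %


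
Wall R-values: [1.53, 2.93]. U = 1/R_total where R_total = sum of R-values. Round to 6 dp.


R_total = 1.53 + 2.93 = 4.46
U = 1/4.46 = 0.224215

0.224215


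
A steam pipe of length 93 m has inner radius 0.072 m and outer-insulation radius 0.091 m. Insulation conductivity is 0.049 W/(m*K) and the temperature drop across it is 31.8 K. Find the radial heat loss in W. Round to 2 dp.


Q = 2*pi*0.049*93*31.8/ln(0.091/0.072) = 3887.87 W

3887.87 W


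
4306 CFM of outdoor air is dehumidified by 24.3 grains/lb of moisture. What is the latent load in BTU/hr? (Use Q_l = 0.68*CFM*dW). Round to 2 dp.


Q = 0.68 * 4306 * 24.3 = 71152.34 BTU/hr

71152.34 BTU/hr


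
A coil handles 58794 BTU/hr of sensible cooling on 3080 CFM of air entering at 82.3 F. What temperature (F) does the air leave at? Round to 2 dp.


dT = 58794/(1.08*3080) = 17.6750
T_leave = 82.3 - 17.6750 = 64.63 F

64.63 F


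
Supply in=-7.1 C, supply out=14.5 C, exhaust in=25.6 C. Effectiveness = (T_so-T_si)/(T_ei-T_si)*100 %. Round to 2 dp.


eff = (14.5-(-7.1))/(25.6-(-7.1))*100 = 66.06 %

66.06 %


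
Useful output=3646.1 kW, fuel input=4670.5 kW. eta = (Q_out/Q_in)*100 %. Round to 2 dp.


eta = (3646.1/4670.5)*100 = 78.07 %

78.07 %


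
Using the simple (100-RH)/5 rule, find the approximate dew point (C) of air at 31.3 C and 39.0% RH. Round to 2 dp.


Td = 31.3 - (100-39.0)/5 = 19.10 C

19.10 C


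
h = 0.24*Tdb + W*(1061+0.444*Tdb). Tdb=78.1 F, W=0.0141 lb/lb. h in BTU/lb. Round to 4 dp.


h = 0.24*78.1 + 0.0141*(1061+0.444*78.1) = 34.1930 BTU/lb

34.1930 BTU/lb


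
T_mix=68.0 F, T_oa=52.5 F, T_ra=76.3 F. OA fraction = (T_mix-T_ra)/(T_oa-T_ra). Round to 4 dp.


frac = (68.0 - 76.3) / (52.5 - 76.3) = 0.3487

0.3487


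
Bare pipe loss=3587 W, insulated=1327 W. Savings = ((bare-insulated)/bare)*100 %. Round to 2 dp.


Savings = ((3587-1327)/3587)*100 = 63.01 %

63.01 %


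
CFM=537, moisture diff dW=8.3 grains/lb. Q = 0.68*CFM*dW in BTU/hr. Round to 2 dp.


Q = 0.68 * 537 * 8.3 = 3030.83 BTU/hr

3030.83 BTU/hr


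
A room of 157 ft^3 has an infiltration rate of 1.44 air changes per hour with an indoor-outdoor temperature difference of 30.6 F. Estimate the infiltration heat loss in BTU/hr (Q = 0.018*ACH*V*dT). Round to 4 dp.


Q = 0.018 * 1.44 * 157 * 30.6 = 124.5249 BTU/hr

124.5249 BTU/hr


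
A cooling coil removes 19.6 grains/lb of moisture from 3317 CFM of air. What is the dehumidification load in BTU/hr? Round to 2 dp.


Q = 0.68 * 3317 * 19.6 = 44208.98 BTU/hr

44208.98 BTU/hr


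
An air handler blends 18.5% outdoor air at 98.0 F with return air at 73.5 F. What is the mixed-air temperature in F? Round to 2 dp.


T_mix = 73.5 + (18.5/100)*(98.0-73.5) = 78.03 F

78.03 F


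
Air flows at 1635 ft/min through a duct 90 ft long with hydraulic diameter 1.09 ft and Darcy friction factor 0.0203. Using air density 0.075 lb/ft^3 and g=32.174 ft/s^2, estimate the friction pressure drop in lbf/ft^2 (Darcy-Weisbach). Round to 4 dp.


v_fps = 1635/60 = 27.25 ft/s
dp = 0.0203*(90/1.09)*0.075*27.25^2/(2*32.174) = 1.4507 lbf/ft^2

1.4507 lbf/ft^2


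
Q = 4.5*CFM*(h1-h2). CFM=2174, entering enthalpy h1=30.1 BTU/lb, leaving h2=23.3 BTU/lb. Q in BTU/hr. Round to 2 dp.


Q = 4.5 * 2174 * (30.1 - 23.3) = 66524.40 BTU/hr

66524.40 BTU/hr


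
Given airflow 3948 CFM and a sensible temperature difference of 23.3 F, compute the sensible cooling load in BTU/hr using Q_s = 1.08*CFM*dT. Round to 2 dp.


Q = 1.08 * 3948 * 23.3 = 99347.47 BTU/hr

99347.47 BTU/hr


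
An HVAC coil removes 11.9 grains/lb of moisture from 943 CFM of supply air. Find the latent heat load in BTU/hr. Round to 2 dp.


Q = 0.68 * 943 * 11.9 = 7630.76 BTU/hr

7630.76 BTU/hr


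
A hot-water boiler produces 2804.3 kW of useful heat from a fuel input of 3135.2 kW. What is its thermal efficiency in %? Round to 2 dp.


eta = (2804.3/3135.2)*100 = 89.45 %

89.45 %


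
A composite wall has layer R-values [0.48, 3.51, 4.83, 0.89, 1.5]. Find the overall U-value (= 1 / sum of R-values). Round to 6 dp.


R_total = 0.48 + 3.51 + 4.83 + 0.89 + 1.5 = 11.21
U = 1/11.21 = 0.089206

0.089206


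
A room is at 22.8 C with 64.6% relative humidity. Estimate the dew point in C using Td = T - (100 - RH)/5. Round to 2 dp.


Td = 22.8 - (100-64.6)/5 = 15.72 C

15.72 C


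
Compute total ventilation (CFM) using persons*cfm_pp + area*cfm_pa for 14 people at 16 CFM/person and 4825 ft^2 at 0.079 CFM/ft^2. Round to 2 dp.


Total = 14*16 + 4825*0.079 = 605.18 CFM

605.18 CFM


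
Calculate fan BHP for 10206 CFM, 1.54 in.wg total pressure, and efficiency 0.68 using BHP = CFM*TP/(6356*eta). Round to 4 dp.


BHP = 10206 * 1.54 / (6356 * 0.68) = 3.6365 hp

3.6365 hp


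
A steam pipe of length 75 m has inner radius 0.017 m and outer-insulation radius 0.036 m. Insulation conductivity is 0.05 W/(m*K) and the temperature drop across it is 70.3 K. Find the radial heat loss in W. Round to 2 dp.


Q = 2*pi*0.05*75*70.3/ln(0.036/0.017) = 2207.64 W

2207.64 W


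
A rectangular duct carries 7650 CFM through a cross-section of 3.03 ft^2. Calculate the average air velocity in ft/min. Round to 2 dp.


V = 7650 / 3.03 = 2524.75 ft/min

2524.75 ft/min


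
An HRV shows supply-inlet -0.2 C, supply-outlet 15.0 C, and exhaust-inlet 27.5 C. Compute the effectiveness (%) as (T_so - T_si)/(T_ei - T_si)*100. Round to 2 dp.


eff = (15.0-(-0.2))/(27.5-(-0.2))*100 = 54.87 %

54.87 %


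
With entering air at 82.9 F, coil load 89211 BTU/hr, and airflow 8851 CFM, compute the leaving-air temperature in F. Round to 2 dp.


dT = 89211/(1.08*8851) = 9.3326
T_leave = 82.9 - 9.3326 = 73.57 F

73.57 F


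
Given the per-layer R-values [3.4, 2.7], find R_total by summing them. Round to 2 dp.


R_total = 3.4 + 2.7 = 6.10

6.10


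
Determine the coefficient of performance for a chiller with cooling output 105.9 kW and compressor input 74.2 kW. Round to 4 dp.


COP = 105.9 / 74.2 = 1.4272

1.4272


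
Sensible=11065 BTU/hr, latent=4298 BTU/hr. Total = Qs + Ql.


Qt = 11065 + 4298 = 15363 BTU/hr

15363 BTU/hr


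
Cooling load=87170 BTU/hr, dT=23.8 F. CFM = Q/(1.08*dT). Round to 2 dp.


CFM = 87170 / (1.08 * 23.8) = 3391.30

3391.30 CFM


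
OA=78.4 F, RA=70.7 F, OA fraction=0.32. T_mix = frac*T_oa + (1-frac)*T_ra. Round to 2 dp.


T_mix = 0.32*78.4 + 0.68*70.7 = 73.16 F

73.16 F


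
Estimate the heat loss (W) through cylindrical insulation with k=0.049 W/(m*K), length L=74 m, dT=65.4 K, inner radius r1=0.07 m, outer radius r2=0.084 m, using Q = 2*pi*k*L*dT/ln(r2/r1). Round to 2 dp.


Q = 2*pi*0.049*74*65.4/ln(0.084/0.07) = 8172.36 W

8172.36 W


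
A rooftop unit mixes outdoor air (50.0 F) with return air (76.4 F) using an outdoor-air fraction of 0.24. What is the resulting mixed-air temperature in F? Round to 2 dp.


T_mix = 0.24*50.0 + 0.76*76.4 = 70.06 F

70.06 F


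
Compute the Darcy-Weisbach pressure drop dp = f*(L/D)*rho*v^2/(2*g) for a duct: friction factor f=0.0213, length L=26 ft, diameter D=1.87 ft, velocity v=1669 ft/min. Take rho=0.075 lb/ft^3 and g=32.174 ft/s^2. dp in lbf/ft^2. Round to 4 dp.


v_fps = 1669/60 = 27.8167 ft/s
dp = 0.0213*(26/1.87)*0.075*27.8167^2/(2*32.174) = 0.2671 lbf/ft^2

0.2671 lbf/ft^2


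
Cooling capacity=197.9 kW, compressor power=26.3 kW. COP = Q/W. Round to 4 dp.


COP = 197.9 / 26.3 = 7.5247

7.5247


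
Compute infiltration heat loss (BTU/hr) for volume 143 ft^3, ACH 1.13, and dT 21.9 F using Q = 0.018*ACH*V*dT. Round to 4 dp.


Q = 0.018 * 1.13 * 143 * 21.9 = 63.6988 BTU/hr

63.6988 BTU/hr


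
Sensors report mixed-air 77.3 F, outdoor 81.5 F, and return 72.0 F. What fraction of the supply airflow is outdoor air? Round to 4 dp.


frac = (77.3 - 72.0) / (81.5 - 72.0) = 0.5579

0.5579


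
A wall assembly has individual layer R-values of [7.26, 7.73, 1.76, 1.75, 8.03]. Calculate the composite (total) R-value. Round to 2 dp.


R_total = 7.26 + 7.73 + 1.76 + 1.75 + 8.03 = 26.53

26.53


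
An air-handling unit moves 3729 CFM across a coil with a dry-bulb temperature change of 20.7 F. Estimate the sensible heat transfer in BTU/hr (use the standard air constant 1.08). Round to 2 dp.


Q = 1.08 * 3729 * 20.7 = 83365.52 BTU/hr

83365.52 BTU/hr


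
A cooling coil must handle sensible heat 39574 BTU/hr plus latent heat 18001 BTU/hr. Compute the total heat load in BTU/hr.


Qt = 39574 + 18001 = 57575 BTU/hr

57575 BTU/hr


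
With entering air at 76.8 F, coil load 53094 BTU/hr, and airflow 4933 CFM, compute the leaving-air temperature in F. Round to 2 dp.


dT = 53094/(1.08*4933) = 9.9658
T_leave = 76.8 - 9.9658 = 66.83 F

66.83 F


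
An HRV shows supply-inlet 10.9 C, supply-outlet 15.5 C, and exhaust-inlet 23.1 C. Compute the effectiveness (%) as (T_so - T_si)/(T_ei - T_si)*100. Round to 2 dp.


eff = (15.5-10.9)/(23.1-10.9)*100 = 37.70 %

37.70 %


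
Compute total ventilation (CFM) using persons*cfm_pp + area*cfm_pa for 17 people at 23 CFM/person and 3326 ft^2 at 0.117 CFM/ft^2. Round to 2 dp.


Total = 17*23 + 3326*0.117 = 780.14 CFM

780.14 CFM


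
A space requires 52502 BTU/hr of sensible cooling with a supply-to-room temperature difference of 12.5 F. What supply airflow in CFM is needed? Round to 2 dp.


CFM = 52502 / (1.08 * 12.5) = 3889.04

3889.04 CFM


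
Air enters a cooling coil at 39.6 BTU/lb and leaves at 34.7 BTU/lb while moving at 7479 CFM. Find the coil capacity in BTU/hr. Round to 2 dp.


Q = 4.5 * 7479 * (39.6 - 34.7) = 164911.95 BTU/hr

164911.95 BTU/hr


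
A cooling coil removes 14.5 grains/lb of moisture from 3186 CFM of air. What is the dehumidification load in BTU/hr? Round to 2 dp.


Q = 0.68 * 3186 * 14.5 = 31413.96 BTU/hr

31413.96 BTU/hr


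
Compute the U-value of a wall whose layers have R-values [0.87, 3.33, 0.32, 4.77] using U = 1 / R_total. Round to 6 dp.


R_total = 0.87 + 3.33 + 0.32 + 4.77 = 9.29
U = 1/9.29 = 0.107643

0.107643


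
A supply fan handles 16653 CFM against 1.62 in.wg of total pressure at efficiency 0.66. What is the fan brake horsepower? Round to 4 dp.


BHP = 16653 * 1.62 / (6356 * 0.66) = 6.4310 hp

6.4310 hp


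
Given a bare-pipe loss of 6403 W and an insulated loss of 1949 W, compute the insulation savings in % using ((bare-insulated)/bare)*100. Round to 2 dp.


Savings = ((6403-1949)/6403)*100 = 69.56 %

69.56 %


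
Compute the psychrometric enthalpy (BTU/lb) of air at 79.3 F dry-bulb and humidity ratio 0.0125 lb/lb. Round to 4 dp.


h = 0.24*79.3 + 0.0125*(1061+0.444*79.3) = 32.7346 BTU/lb

32.7346 BTU/lb


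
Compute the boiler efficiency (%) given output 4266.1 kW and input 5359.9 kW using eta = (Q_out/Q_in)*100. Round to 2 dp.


eta = (4266.1/5359.9)*100 = 79.59 %

79.59 %


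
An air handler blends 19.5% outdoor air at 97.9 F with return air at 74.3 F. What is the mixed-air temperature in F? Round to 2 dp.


T_mix = 74.3 + (19.5/100)*(97.9-74.3) = 78.90 F

78.90 F


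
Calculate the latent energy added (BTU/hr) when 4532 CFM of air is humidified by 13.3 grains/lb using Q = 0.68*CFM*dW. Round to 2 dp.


Q = 0.68 * 4532 * 13.3 = 40987.41 BTU/hr

40987.41 BTU/hr


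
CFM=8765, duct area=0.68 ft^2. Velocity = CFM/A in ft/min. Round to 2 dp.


V = 8765 / 0.68 = 12889.71 ft/min

12889.71 ft/min


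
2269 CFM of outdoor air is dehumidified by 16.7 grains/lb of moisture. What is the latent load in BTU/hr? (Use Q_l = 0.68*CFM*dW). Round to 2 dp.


Q = 0.68 * 2269 * 16.7 = 25766.76 BTU/hr

25766.76 BTU/hr


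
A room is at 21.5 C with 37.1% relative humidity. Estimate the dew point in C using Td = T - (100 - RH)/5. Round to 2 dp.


Td = 21.5 - (100-37.1)/5 = 8.92 C

8.92 C


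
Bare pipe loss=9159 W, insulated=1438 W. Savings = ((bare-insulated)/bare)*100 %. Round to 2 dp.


Savings = ((9159-1438)/9159)*100 = 84.30 %

84.30 %


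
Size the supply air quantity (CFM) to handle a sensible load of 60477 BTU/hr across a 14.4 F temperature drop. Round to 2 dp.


CFM = 60477 / (1.08 * 14.4) = 3888.70

3888.70 CFM


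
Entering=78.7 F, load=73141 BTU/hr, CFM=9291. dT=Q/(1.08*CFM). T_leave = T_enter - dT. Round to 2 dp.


dT = 73141/(1.08*9291) = 7.2891
T_leave = 78.7 - 7.2891 = 71.41 F

71.41 F


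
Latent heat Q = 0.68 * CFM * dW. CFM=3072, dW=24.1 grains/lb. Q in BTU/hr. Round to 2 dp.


Q = 0.68 * 3072 * 24.1 = 50343.94 BTU/hr

50343.94 BTU/hr


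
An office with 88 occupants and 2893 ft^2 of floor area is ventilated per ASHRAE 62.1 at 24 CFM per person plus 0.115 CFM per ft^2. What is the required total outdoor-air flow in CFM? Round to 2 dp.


Total = 88*24 + 2893*0.115 = 2444.70 CFM

2444.70 CFM


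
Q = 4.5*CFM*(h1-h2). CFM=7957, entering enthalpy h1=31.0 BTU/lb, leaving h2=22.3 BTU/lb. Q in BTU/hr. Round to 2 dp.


Q = 4.5 * 7957 * (31.0 - 22.3) = 311516.55 BTU/hr

311516.55 BTU/hr


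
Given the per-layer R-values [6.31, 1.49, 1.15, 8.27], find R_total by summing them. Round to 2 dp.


R_total = 6.31 + 1.49 + 1.15 + 8.27 = 17.22

17.22


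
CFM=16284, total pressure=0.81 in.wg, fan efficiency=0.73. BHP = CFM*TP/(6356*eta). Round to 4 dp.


BHP = 16284 * 0.81 / (6356 * 0.73) = 2.8428 hp

2.8428 hp


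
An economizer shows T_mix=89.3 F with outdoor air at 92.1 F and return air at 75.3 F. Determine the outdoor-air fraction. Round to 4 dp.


frac = (89.3 - 75.3) / (92.1 - 75.3) = 0.8333

0.8333


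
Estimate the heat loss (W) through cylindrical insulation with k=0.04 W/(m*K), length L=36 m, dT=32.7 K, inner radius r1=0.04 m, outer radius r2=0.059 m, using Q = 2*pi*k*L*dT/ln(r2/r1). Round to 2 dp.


Q = 2*pi*0.04*36*32.7/ln(0.059/0.04) = 761.24 W

761.24 W


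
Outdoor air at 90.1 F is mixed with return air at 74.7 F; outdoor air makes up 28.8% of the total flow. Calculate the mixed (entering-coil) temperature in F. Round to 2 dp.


T_mix = 74.7 + (28.8/100)*(90.1-74.7) = 79.14 F

79.14 F


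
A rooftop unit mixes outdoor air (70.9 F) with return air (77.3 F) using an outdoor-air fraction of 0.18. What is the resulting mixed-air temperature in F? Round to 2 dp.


T_mix = 0.18*70.9 + 0.82*77.3 = 76.15 F

76.15 F


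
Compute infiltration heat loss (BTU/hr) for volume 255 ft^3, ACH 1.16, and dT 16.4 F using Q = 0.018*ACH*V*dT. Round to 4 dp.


Q = 0.018 * 1.16 * 255 * 16.4 = 87.3202 BTU/hr

87.3202 BTU/hr


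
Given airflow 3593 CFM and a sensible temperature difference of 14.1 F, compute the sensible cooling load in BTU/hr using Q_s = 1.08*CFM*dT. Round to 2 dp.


Q = 1.08 * 3593 * 14.1 = 54714.20 BTU/hr

54714.20 BTU/hr


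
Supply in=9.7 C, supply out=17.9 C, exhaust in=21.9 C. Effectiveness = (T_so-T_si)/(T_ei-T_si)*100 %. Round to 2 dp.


eff = (17.9-9.7)/(21.9-9.7)*100 = 67.21 %

67.21 %


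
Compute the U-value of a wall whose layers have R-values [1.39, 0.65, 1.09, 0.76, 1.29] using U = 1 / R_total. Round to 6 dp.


R_total = 1.39 + 0.65 + 1.09 + 0.76 + 1.29 = 5.18
U = 1/5.18 = 0.193050

0.193050


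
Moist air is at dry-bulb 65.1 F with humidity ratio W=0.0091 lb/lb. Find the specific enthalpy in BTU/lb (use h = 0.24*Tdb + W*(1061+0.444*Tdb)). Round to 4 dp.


h = 0.24*65.1 + 0.0091*(1061+0.444*65.1) = 25.5421 BTU/lb

25.5421 BTU/lb


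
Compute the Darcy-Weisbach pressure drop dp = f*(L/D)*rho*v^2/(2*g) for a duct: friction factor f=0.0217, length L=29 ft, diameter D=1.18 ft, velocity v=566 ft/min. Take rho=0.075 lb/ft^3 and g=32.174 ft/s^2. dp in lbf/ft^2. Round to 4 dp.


v_fps = 566/60 = 9.4333 ft/s
dp = 0.0217*(29/1.18)*0.075*9.4333^2/(2*32.174) = 0.0553 lbf/ft^2

0.0553 lbf/ft^2


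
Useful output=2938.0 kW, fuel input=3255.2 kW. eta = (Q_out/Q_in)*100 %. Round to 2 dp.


eta = (2938.0/3255.2)*100 = 90.26 %

90.26 %


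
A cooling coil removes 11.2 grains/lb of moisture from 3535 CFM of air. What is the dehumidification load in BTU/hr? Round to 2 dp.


Q = 0.68 * 3535 * 11.2 = 26922.56 BTU/hr

26922.56 BTU/hr


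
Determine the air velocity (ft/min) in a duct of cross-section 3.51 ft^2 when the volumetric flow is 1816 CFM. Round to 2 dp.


V = 1816 / 3.51 = 517.38 ft/min

517.38 ft/min


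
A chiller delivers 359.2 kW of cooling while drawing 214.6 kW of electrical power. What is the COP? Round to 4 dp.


COP = 359.2 / 214.6 = 1.6738

1.6738


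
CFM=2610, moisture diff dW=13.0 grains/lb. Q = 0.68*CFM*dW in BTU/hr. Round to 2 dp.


Q = 0.68 * 2610 * 13.0 = 23072.40 BTU/hr

23072.40 BTU/hr


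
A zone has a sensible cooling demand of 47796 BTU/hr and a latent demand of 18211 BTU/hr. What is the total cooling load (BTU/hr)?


Qt = 47796 + 18211 = 66007 BTU/hr

66007 BTU/hr


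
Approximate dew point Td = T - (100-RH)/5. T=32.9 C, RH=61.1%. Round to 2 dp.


Td = 32.9 - (100-61.1)/5 = 25.12 C

25.12 C


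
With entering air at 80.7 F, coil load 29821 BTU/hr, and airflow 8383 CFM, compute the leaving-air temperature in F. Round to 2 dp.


dT = 29821/(1.08*8383) = 3.2938
T_leave = 80.7 - 3.2938 = 77.41 F

77.41 F


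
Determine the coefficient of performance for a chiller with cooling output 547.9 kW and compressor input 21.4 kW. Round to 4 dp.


COP = 547.9 / 21.4 = 25.6028

25.6028


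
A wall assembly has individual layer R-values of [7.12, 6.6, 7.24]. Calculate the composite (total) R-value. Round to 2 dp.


R_total = 7.12 + 6.6 + 7.24 = 20.96

20.96


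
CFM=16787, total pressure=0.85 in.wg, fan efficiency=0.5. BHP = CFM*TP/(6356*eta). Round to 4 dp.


BHP = 16787 * 0.85 / (6356 * 0.5) = 4.4899 hp

4.4899 hp


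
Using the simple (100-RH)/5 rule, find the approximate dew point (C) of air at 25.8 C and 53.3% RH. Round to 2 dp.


Td = 25.8 - (100-53.3)/5 = 16.46 C

16.46 C


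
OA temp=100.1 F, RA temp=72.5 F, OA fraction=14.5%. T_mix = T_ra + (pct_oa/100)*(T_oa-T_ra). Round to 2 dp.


T_mix = 72.5 + (14.5/100)*(100.1-72.5) = 76.50 F

76.50 F


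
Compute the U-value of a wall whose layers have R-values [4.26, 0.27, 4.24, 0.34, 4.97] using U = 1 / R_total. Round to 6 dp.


R_total = 4.26 + 0.27 + 4.24 + 0.34 + 4.97 = 14.08
U = 1/14.08 = 0.071023

0.071023


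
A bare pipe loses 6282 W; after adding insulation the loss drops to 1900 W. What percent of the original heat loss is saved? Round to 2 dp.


Savings = ((6282-1900)/6282)*100 = 69.75 %

69.75 %


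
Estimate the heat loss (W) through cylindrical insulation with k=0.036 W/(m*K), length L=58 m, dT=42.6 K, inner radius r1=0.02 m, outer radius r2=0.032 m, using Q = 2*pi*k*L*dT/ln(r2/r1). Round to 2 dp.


Q = 2*pi*0.036*58*42.6/ln(0.032/0.02) = 1189.10 W

1189.10 W


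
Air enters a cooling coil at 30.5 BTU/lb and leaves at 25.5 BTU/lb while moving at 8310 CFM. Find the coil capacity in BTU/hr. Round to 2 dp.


Q = 4.5 * 8310 * (30.5 - 25.5) = 186975.00 BTU/hr

186975.00 BTU/hr


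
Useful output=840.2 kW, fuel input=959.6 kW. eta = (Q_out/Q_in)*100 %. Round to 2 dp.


eta = (840.2/959.6)*100 = 87.56 %

87.56 %


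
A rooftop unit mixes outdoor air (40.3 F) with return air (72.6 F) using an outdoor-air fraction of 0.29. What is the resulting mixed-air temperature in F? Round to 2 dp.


T_mix = 0.29*40.3 + 0.71*72.6 = 63.23 F

63.23 F


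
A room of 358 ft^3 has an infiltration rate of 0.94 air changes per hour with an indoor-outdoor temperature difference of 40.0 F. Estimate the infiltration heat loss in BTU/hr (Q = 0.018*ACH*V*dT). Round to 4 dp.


Q = 0.018 * 0.94 * 358 * 40.0 = 242.2944 BTU/hr

242.2944 BTU/hr


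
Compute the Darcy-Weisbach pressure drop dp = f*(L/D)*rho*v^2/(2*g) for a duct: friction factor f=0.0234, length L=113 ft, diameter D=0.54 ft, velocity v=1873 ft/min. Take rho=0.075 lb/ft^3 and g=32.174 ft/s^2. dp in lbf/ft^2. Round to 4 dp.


v_fps = 1873/60 = 31.2167 ft/s
dp = 0.0234*(113/0.54)*0.075*31.2167^2/(2*32.174) = 5.5616 lbf/ft^2

5.5616 lbf/ft^2


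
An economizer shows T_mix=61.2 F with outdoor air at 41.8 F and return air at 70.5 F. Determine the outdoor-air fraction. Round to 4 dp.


frac = (61.2 - 70.5) / (41.8 - 70.5) = 0.3240

0.3240


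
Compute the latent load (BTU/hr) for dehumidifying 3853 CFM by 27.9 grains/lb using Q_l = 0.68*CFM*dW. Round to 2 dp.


Q = 0.68 * 3853 * 27.9 = 73099.12 BTU/hr

73099.12 BTU/hr


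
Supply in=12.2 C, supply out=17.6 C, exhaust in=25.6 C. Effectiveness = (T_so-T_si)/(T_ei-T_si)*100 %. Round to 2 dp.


eff = (17.6-12.2)/(25.6-12.2)*100 = 40.30 %

40.30 %


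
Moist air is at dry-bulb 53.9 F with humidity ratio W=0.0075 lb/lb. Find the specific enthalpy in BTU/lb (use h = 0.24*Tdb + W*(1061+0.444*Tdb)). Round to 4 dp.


h = 0.24*53.9 + 0.0075*(1061+0.444*53.9) = 21.0730 BTU/lb

21.0730 BTU/lb


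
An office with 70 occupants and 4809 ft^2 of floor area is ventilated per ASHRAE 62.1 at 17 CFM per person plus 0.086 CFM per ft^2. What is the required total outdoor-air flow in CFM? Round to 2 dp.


Total = 70*17 + 4809*0.086 = 1603.57 CFM

1603.57 CFM


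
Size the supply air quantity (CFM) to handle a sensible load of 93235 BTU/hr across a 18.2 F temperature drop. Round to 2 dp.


CFM = 93235 / (1.08 * 18.2) = 4743.34

4743.34 CFM


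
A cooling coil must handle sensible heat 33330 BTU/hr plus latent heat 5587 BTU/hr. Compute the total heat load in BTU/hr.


Qt = 33330 + 5587 = 38917 BTU/hr

38917 BTU/hr


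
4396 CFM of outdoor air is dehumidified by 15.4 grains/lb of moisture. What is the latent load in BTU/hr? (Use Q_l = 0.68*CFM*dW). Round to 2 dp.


Q = 0.68 * 4396 * 15.4 = 46034.91 BTU/hr

46034.91 BTU/hr


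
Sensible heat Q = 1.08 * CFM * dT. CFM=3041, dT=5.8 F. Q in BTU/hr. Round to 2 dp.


Q = 1.08 * 3041 * 5.8 = 19048.82 BTU/hr

19048.82 BTU/hr


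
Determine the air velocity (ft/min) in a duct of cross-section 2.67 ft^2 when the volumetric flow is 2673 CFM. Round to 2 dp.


V = 2673 / 2.67 = 1001.12 ft/min

1001.12 ft/min


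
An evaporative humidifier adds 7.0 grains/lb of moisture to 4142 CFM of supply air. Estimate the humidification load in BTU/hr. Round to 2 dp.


Q = 0.68 * 4142 * 7.0 = 19715.92 BTU/hr

19715.92 BTU/hr


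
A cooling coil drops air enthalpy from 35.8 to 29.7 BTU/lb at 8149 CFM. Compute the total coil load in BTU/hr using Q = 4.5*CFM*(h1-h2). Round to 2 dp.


Q = 4.5 * 8149 * (35.8 - 29.7) = 223690.05 BTU/hr

223690.05 BTU/hr


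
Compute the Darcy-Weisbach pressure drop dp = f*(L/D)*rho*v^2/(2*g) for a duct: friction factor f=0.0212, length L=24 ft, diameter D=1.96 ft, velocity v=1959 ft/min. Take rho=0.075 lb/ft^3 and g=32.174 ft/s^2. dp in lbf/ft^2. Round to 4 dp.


v_fps = 1959/60 = 32.65 ft/s
dp = 0.0212*(24/1.96)*0.075*32.65^2/(2*32.174) = 0.3225 lbf/ft^2

0.3225 lbf/ft^2
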